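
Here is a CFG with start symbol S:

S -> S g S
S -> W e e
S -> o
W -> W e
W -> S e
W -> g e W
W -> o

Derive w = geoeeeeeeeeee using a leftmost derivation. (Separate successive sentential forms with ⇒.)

S ⇒ Wee ⇒ Seee ⇒ Weeeee ⇒ Weeeeee ⇒ geWeeeeee ⇒ geSeeeeeee ⇒ geWeeeeeeeee ⇒ geWeeeeeeeeee ⇒ geoeeeeeeeeee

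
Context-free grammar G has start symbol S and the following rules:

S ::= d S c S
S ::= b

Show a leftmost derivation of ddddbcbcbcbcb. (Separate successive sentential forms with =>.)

S => dScS   [S ::= d S c S]
dScS => ddScScS   [S ::= d S c S]
ddScScS => dddScScScS   [S ::= d S c S]
dddScScScS => ddddScScScScS   [S ::= d S c S]
ddddScScScScS => ddddbcScScScS   [S ::= b]
ddddbcScScScS => ddddbcbcScScS   [S ::= b]
ddddbcbcScScS => ddddbcbcbcScS   [S ::= b]
ddddbcbcbcScS => ddddbcbcbcbcS   [S ::= b]
ddddbcbcbcbcS => ddddbcbcbcbcb   [S ::= b]

S => dScS => ddScScS => dddScScScS => ddddScScScScS => ddddbcScScScS => ddddbcbcScScS => ddddbcbcbcScS => ddddbcbcbcbcS => ddddbcbcbcbcb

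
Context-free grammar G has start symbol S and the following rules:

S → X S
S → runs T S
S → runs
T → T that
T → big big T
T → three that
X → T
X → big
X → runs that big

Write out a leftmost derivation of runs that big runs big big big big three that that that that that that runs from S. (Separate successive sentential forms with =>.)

S => X S   [S → X S]
X S => runs that big S   [X → runs that big]
runs that big S => runs that big runs T S   [S → runs T S]
runs that big runs T S => runs that big runs T that S   [T → T that]
runs that big runs T that S => runs that big runs big big T that S   [T → big big T]
runs that big runs big big T that S => runs that big runs big big T that that S   [T → T that]
runs that big runs big big T that that S => runs that big runs big big T that that that S   [T → T that]
runs that big runs big big T that that that S => runs that big runs big big T that that that that S   [T → T that]
runs that big runs big big T that that that that S => runs that big runs big big T that that that that that S   [T → T that]
runs that big runs big big T that that that that that S => runs that big runs big big big big T that that that that that S   [T → big big T]
runs that big runs big big big big T that that that that that S => runs that big runs big big big big three that that that that that that S   [T → three that]
runs that big runs big big big big three that that that that that that S => runs that big runs big big big big three that that that that that that runs   [S → runs]

S => X S => runs that big S => runs that big runs T S => runs that big runs T that S => runs that big runs big big T that S => runs that big runs big big T that that S => runs that big runs big big T that that that S => runs that big runs big big T that that that that S => runs that big runs big big T that that that that that S => runs that big runs big big big big T that that that that that S => runs that big runs big big big big three that that that that that that S => runs that big runs big big big big three that that that that that that runs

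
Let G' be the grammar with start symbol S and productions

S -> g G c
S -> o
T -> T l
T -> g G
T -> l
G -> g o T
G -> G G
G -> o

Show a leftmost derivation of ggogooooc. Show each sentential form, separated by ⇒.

S ⇒ gGc ⇒ gGGc ⇒ ggoTGc ⇒ ggogGGc ⇒ ggogGGGc ⇒ ggogGGGGc ⇒ ggogoGGGc ⇒ ggogooGGc ⇒ ggogoooGc ⇒ ggogooooc

S ⇒ gGc   [S -> g G c]
gGc ⇒ gGGc   [G -> G G]
gGGc ⇒ ggoTGc   [G -> g o T]
ggoTGc ⇒ ggogGGc   [T -> g G]
ggogGGc ⇒ ggogGGGc   [G -> G G]
ggogGGGc ⇒ ggogGGGGc   [G -> G G]
ggogGGGGc ⇒ ggogoGGGc   [G -> o]
ggogoGGGc ⇒ ggogooGGc   [G -> o]
ggogooGGc ⇒ ggogoooGc   [G -> o]
ggogoooGc ⇒ ggogooooc   [G -> o]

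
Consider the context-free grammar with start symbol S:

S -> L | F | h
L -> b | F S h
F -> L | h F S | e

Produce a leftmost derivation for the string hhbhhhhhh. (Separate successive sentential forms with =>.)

S => L   [S -> L]
L => FSh   [L -> F S h]
FSh => hFSSh   [F -> h F S]
hFSSh => hhFSSSh   [F -> h F S]
hhFSSSh => hhLSSSh   [F -> L]
hhLSSSh => hhFShSSSh   [L -> F S h]
hhFShSSSh => hhLShSSSh   [F -> L]
hhLShSSSh => hhbShSSSh   [L -> b]
hhbShSSSh => hhbhhSSSh   [S -> h]
hhbhhSSSh => hhbhhhSSh   [S -> h]
hhbhhhSSh => hhbhhhhSh   [S -> h]
hhbhhhhSh => hhbhhhhhh   [S -> h]

S => L => FSh => hFSSh => hhFSSSh => hhLSSSh => hhFShSSSh => hhLShSSSh => hhbShSSSh => hhbhhSSSh => hhbhhhSSh => hhbhhhhSh => hhbhhhhhh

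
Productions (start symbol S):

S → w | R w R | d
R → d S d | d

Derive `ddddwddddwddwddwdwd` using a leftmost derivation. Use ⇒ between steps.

S ⇒ RwR ⇒ dSdwR ⇒ dRwRdwR ⇒ ddSdwRdwR ⇒ ddRwRdwRdwR ⇒ dddSdwRdwRdwR ⇒ dddRwRdwRdwRdwR ⇒ ddddwRdwRdwRdwR ⇒ ddddwdSddwRdwRdwR ⇒ ddddwddddwRdwRdwR ⇒ ddddwddddwddwRdwR ⇒ ddddwddddwddwddwR ⇒ ddddwddddwddwddwdSd ⇒ ddddwddddwddwddwdwd

S ⇒ RwR   [S → R w R]
RwR ⇒ dSdwR   [R → d S d]
dSdwR ⇒ dRwRdwR   [S → R w R]
dRwRdwR ⇒ ddSdwRdwR   [R → d S d]
ddSdwRdwR ⇒ ddRwRdwRdwR   [S → R w R]
ddRwRdwRdwR ⇒ dddSdwRdwRdwR   [R → d S d]
dddSdwRdwRdwR ⇒ dddRwRdwRdwRdwR   [S → R w R]
dddRwRdwRdwRdwR ⇒ ddddwRdwRdwRdwR   [R → d]
ddddwRdwRdwRdwR ⇒ ddddwdSddwRdwRdwR   [R → d S d]
ddddwdSddwRdwRdwR ⇒ ddddwddddwRdwRdwR   [S → d]
ddddwddddwRdwRdwR ⇒ ddddwddddwddwRdwR   [R → d]
ddddwddddwddwRdwR ⇒ ddddwddddwddwddwR   [R → d]
ddddwddddwddwddwR ⇒ ddddwddddwddwddwdSd   [R → d S d]
ddddwddddwddwddwdSd ⇒ ddddwddddwddwddwdwd   [S → w]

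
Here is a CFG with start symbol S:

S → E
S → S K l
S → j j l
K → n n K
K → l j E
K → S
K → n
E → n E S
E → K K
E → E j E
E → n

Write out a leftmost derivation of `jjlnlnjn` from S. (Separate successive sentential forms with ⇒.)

S ⇒ E ⇒ EjE ⇒ KKjE ⇒ SKjE ⇒ SKlKjE ⇒ jjlKlKjE ⇒ jjlnlKjE ⇒ jjlnlnjE ⇒ jjlnlnjn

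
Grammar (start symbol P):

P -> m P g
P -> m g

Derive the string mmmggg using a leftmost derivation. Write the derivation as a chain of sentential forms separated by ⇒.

P ⇒ mPg ⇒ mmPgg ⇒ mmmggg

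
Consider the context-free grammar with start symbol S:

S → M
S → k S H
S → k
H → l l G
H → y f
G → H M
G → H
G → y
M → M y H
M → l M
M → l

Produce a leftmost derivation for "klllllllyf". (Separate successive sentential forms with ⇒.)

S ⇒ kSH ⇒ kMH ⇒ klMH ⇒ kllMH ⇒ klllMH ⇒ kllllMH ⇒ klllllMH ⇒ kllllllMH ⇒ klllllllH ⇒ klllllllyf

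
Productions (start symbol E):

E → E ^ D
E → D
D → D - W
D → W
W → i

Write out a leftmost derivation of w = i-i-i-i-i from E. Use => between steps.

E => D   [E → D]
D => D-W   [D → D - W]
D-W => D-W-W   [D → D - W]
D-W-W => D-W-W-W   [D → D - W]
D-W-W-W => D-W-W-W-W   [D → D - W]
D-W-W-W-W => W-W-W-W-W   [D → W]
W-W-W-W-W => i-W-W-W-W   [W → i]
i-W-W-W-W => i-i-W-W-W   [W → i]
i-i-W-W-W => i-i-i-W-W   [W → i]
i-i-i-W-W => i-i-i-i-W   [W → i]
i-i-i-i-W => i-i-i-i-i   [W → i]

E => D => D-W => D-W-W => D-W-W-W => D-W-W-W-W => W-W-W-W-W => i-W-W-W-W => i-i-W-W-W => i-i-i-W-W => i-i-i-i-W => i-i-i-i-i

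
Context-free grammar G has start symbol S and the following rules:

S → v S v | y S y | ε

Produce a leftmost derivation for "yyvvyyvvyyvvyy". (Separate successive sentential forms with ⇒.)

S ⇒ ySy   [S → y S y]
ySy ⇒ yySyy   [S → y S y]
yySyy ⇒ yyvSvyy   [S → v S v]
yyvSvyy ⇒ yyvvSvvyy   [S → v S v]
yyvvSvvyy ⇒ yyvvySyvvyy   [S → y S y]
yyvvySyvvyy ⇒ yyvvyySyyvvyy   [S → y S y]
yyvvyySyyvvyy ⇒ yyvvyyvSvyyvvyy   [S → v S v]
yyvvyyvSvyyvvyy ⇒ yyvvyyvvyyvvyy   [S → ε]

S ⇒ ySy ⇒ yySyy ⇒ yyvSvyy ⇒ yyvvSvvyy ⇒ yyvvySyvvyy ⇒ yyvvyySyyvvyy ⇒ yyvvyyvSvyyvvyy ⇒ yyvvyyvvyyvvyy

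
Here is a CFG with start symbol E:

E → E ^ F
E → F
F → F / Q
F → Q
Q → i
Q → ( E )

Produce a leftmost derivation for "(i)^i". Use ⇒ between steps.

E ⇒ E^F   [E → E ^ F]
E^F ⇒ F^F   [E → F]
F^F ⇒ Q^F   [F → Q]
Q^F ⇒ (E)^F   [Q → ( E )]
(E)^F ⇒ (F)^F   [E → F]
(F)^F ⇒ (Q)^F   [F → Q]
(Q)^F ⇒ (i)^F   [Q → i]
(i)^F ⇒ (i)^Q   [F → Q]
(i)^Q ⇒ (i)^i   [Q → i]

E ⇒ E^F ⇒ F^F ⇒ Q^F ⇒ (E)^F ⇒ (F)^F ⇒ (Q)^F ⇒ (i)^F ⇒ (i)^Q ⇒ (i)^i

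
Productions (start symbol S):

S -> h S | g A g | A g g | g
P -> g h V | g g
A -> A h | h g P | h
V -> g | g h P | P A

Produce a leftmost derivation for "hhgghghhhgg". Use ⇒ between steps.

S ⇒ hS ⇒ hAgg ⇒ hAhgg ⇒ hAhhgg ⇒ hAhhhgg ⇒ hhgPhhhgg ⇒ hhgghVhhhgg ⇒ hhgghghhhgg

S ⇒ hS   [S -> h S]
hS ⇒ hAgg   [S -> A g g]
hAgg ⇒ hAhgg   [A -> A h]
hAhgg ⇒ hAhhgg   [A -> A h]
hAhhgg ⇒ hAhhhgg   [A -> A h]
hAhhhgg ⇒ hhgPhhhgg   [A -> h g P]
hhgPhhhgg ⇒ hhgghVhhhgg   [P -> g h V]
hhgghVhhhgg ⇒ hhgghghhhgg   [V -> g]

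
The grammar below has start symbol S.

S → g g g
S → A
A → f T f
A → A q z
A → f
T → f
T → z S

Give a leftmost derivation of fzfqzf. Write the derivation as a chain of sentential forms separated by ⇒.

S⇒A⇒fTf⇒fzSf⇒fzAf⇒fzAqzf⇒fzfqzf

S ⇒ A   [S → A]
A ⇒ fTf   [A → f T f]
fTf ⇒ fzSf   [T → z S]
fzSf ⇒ fzAf   [S → A]
fzAf ⇒ fzAqzf   [A → A q z]
fzAqzf ⇒ fzfqzf   [A → f]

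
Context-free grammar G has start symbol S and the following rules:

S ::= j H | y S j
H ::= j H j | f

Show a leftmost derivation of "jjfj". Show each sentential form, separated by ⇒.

S ⇒ jH ⇒ jjHj ⇒ jjfj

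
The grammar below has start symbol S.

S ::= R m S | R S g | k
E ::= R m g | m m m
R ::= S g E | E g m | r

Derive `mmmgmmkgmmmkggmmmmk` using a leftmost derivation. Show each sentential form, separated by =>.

S=>RmS=>SgEmS=>RSggEmS=>SgESggEmS=>RmSgESggEmS=>EgmmSgESggEmS=>mmmgmmSgESggEmS=>mmmgmmkgESggEmS=>mmmgmmkgmmmSggEmS=>mmmgmmkgmmmkggEmS=>mmmgmmkgmmmkggmmmmS=>mmmgmmkgmmmkggmmmmk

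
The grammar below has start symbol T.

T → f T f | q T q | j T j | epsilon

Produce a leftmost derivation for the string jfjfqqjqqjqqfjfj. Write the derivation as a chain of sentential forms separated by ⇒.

T ⇒ jTj   [T → j T j]
jTj ⇒ jfTfj   [T → f T f]
jfTfj ⇒ jfjTjfj   [T → j T j]
jfjTjfj ⇒ jfjfTfjfj   [T → f T f]
jfjfTfjfj ⇒ jfjfqTqfjfj   [T → q T q]
jfjfqTqfjfj ⇒ jfjfqqTqqfjfj   [T → q T q]
jfjfqqTqqfjfj ⇒ jfjfqqjTjqqfjfj   [T → j T j]
jfjfqqjTjqqfjfj ⇒ jfjfqqjqTqjqqfjfj   [T → q T q]
jfjfqqjqTqjqqfjfj ⇒ jfjfqqjqqjqqfjfj   [T → epsilon]

T ⇒ jTj ⇒ jfTfj ⇒ jfjTjfj ⇒ jfjfTfjfj ⇒ jfjfqTqfjfj ⇒ jfjfqqTqqfjfj ⇒ jfjfqqjTjqqfjfj ⇒ jfjfqqjqTqjqqfjfj ⇒ jfjfqqjqqjqqfjfj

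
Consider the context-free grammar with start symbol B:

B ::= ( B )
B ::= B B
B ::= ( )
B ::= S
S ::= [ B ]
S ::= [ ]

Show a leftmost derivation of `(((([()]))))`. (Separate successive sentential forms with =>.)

B => (B) => ((B)) => (((B))) => ((((B)))) => ((((S)))) => (((([B])))) => (((([()]))))

B => (B)   [B ::= ( B )]
(B) => ((B))   [B ::= ( B )]
((B)) => (((B)))   [B ::= ( B )]
(((B))) => ((((B))))   [B ::= ( B )]
((((B)))) => ((((S))))   [B ::= S]
((((S)))) => (((([B]))))   [S ::= [ B ]]
(((([B])))) => (((([()]))))   [B ::= ( )]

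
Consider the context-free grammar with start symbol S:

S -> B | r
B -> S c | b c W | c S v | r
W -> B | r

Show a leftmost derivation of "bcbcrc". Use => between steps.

S => B => bcW => bcB => bcSc => bcBc => bcbcWc => bcbcBc => bcbcrc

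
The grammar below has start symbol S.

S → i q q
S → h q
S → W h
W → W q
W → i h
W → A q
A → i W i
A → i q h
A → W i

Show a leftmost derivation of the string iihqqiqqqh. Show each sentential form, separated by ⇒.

S ⇒ Wh   [S → W h]
Wh ⇒ Wqh   [W → W q]
Wqh ⇒ Wqqh   [W → W q]
Wqqh ⇒ Aqqqh   [W → A q]
Aqqqh ⇒ iWiqqqh   [A → i W i]
iWiqqqh ⇒ iWqiqqqh   [W → W q]
iWqiqqqh ⇒ iWqqiqqqh   [W → W q]
iWqqiqqqh ⇒ iihqqiqqqh   [W → i h]

S⇒Wh⇒Wqh⇒Wqqh⇒Aqqqh⇒iWiqqqh⇒iWqiqqqh⇒iWqqiqqqh⇒iihqqiqqqh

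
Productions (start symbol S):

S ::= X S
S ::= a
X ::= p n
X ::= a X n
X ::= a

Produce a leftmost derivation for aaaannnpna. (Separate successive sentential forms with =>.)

S => XS => aXnS => aaXnnS => aaaXnnnS => aaaannnS => aaaannnXS => aaaannnpnS => aaaannnpna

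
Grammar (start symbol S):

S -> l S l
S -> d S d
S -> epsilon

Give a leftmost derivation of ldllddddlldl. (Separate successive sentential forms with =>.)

S => lSl   [S -> l S l]
lSl => ldSdl   [S -> d S d]
ldSdl => ldlSldl   [S -> l S l]
ldlSldl => ldllSlldl   [S -> l S l]
ldllSlldl => ldlldSdlldl   [S -> d S d]
ldlldSdlldl => ldllddSddlldl   [S -> d S d]
ldllddSddlldl => ldllddddlldl   [S -> epsilon]

S => lSl => ldSdl => ldlSldl => ldllSlldl => ldlldSdlldl => ldllddSddlldl => ldllddddlldl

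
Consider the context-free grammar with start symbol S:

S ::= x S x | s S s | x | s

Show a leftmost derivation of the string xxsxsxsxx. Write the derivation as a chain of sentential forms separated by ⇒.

S⇒xSx⇒xxSxx⇒xxsSsxx⇒xxsxSxsxx⇒xxsxsxsxx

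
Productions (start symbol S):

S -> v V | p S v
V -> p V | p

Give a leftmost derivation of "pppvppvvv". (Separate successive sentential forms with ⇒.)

S⇒pSv⇒ppSvv⇒pppSvvv⇒pppvVvvv⇒pppvpVvvv⇒pppvppvvv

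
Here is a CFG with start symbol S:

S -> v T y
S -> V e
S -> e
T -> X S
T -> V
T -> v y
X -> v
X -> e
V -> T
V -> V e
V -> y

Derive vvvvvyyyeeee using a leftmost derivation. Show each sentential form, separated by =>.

S => Ve => Vee => Veee => Veeee => Teeee => XSeeee => vSeeee => vvTyeeee => vvXSyeeee => vvvSyeeee => vvvvTyyeeee => vvvvvyyyeeee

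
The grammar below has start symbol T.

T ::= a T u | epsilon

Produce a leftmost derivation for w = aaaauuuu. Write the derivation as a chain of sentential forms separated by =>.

T => aTu => aaTuu => aaaTuuu => aaaaTuuuu => aaaauuuu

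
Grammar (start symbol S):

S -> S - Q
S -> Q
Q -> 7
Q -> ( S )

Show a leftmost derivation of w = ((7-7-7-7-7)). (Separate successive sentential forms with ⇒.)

S⇒Q⇒(S)⇒(Q)⇒((S))⇒((S-Q))⇒((S-Q-Q))⇒((S-Q-Q-Q))⇒((S-Q-Q-Q-Q))⇒((Q-Q-Q-Q-Q))⇒((7-Q-Q-Q-Q))⇒((7-7-Q-Q-Q))⇒((7-7-7-Q-Q))⇒((7-7-7-7-Q))⇒((7-7-7-7-7))

S ⇒ Q   [S -> Q]
Q ⇒ (S)   [Q -> ( S )]
(S) ⇒ (Q)   [S -> Q]
(Q) ⇒ ((S))   [Q -> ( S )]
((S)) ⇒ ((S-Q))   [S -> S - Q]
((S-Q)) ⇒ ((S-Q-Q))   [S -> S - Q]
((S-Q-Q)) ⇒ ((S-Q-Q-Q))   [S -> S - Q]
((S-Q-Q-Q)) ⇒ ((S-Q-Q-Q-Q))   [S -> S - Q]
((S-Q-Q-Q-Q)) ⇒ ((Q-Q-Q-Q-Q))   [S -> Q]
((Q-Q-Q-Q-Q)) ⇒ ((7-Q-Q-Q-Q))   [Q -> 7]
((7-Q-Q-Q-Q)) ⇒ ((7-7-Q-Q-Q))   [Q -> 7]
((7-7-Q-Q-Q)) ⇒ ((7-7-7-Q-Q))   [Q -> 7]
((7-7-7-Q-Q)) ⇒ ((7-7-7-7-Q))   [Q -> 7]
((7-7-7-7-Q)) ⇒ ((7-7-7-7-7))   [Q -> 7]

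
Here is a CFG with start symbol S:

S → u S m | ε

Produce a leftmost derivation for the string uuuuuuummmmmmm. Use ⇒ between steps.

S ⇒ uSm ⇒ uuSmm ⇒ uuuSmmm ⇒ uuuuSmmmm ⇒ uuuuuSmmmmm ⇒ uuuuuuSmmmmmm ⇒ uuuuuuuSmmmmmmm ⇒ uuuuuuummmmmmm

S ⇒ uSm   [S → u S m]
uSm ⇒ uuSmm   [S → u S m]
uuSmm ⇒ uuuSmmm   [S → u S m]
uuuSmmm ⇒ uuuuSmmmm   [S → u S m]
uuuuSmmmm ⇒ uuuuuSmmmmm   [S → u S m]
uuuuuSmmmmm ⇒ uuuuuuSmmmmmm   [S → u S m]
uuuuuuSmmmmmm ⇒ uuuuuuuSmmmmmmm   [S → u S m]
uuuuuuuSmmmmmmm ⇒ uuuuuuummmmmmm   [S → ε]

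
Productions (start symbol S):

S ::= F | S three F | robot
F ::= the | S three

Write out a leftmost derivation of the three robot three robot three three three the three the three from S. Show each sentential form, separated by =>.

S => F => S three => S three F three => S three F three F three => S three F three F three F three => F three F three F three F three => the three F three F three F three => the three S three three F three F three => the three S three F three three F three F three => the three robot three F three three F three F three => the three robot three S three three three F three F three => the three robot three robot three three three F three F three => the three robot three robot three three three the three F three => the three robot three robot three three three the three the three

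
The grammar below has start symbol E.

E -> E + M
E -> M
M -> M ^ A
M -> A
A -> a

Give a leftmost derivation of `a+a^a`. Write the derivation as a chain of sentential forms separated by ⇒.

E⇒E+M⇒M+M⇒A+M⇒a+M⇒a+M^A⇒a+A^A⇒a+a^A⇒a+a^a

E ⇒ E+M   [E -> E + M]
E+M ⇒ M+M   [E -> M]
M+M ⇒ A+M   [M -> A]
A+M ⇒ a+M   [A -> a]
a+M ⇒ a+M^A   [M -> M ^ A]
a+M^A ⇒ a+A^A   [M -> A]
a+A^A ⇒ a+a^A   [A -> a]
a+a^A ⇒ a+a^a   [A -> a]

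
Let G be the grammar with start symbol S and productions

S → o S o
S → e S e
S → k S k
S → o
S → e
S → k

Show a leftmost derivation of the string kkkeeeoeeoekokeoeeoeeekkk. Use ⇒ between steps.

S ⇒ kSk ⇒ kkSkk ⇒ kkkSkkk ⇒ kkkeSekkk ⇒ kkkeeSeekkk ⇒ kkkeeeSeeekkk ⇒ kkkeeeoSoeeekkk ⇒ kkkeeeoeSeoeeekkk ⇒ kkkeeeoeeSeeoeeekkk ⇒ kkkeeeoeeoSoeeoeeekkk ⇒ kkkeeeoeeoeSeoeeoeeekkk ⇒ kkkeeeoeeoekSkeoeeoeeekkk ⇒ kkkeeeoeeoekokeoeeoeeekkk

S ⇒ kSk   [S → k S k]
kSk ⇒ kkSkk   [S → k S k]
kkSkk ⇒ kkkSkkk   [S → k S k]
kkkSkkk ⇒ kkkeSekkk   [S → e S e]
kkkeSekkk ⇒ kkkeeSeekkk   [S → e S e]
kkkeeSeekkk ⇒ kkkeeeSeeekkk   [S → e S e]
kkkeeeSeeekkk ⇒ kkkeeeoSoeeekkk   [S → o S o]
kkkeeeoSoeeekkk ⇒ kkkeeeoeSeoeeekkk   [S → e S e]
kkkeeeoeSeoeeekkk ⇒ kkkeeeoeeSeeoeeekkk   [S → e S e]
kkkeeeoeeSeeoeeekkk ⇒ kkkeeeoeeoSoeeoeeekkk   [S → o S o]
kkkeeeoeeoSoeeoeeekkk ⇒ kkkeeeoeeoeSeoeeoeeekkk   [S → e S e]
kkkeeeoeeoeSeoeeoeeekkk ⇒ kkkeeeoeeoekSkeoeeoeeekkk   [S → k S k]
kkkeeeoeeoekSkeoeeoeeekkk ⇒ kkkeeeoeeoekokeoeeoeeekkk   [S → o]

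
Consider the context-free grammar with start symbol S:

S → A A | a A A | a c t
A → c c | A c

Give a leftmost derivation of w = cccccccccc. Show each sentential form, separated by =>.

S=>AA=>AcA=>AccA=>AcccA=>AccccA=>ccccccA=>ccccccAc=>ccccccAcc=>cccccccccc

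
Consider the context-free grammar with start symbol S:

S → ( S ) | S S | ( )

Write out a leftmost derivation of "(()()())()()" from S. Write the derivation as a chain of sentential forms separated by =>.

S=>SS=>SSS=>(S)SS=>(SS)SS=>(SSS)SS=>(()SS)SS=>(()()S)SS=>(()()())SS=>(()()())()S=>(()()())()()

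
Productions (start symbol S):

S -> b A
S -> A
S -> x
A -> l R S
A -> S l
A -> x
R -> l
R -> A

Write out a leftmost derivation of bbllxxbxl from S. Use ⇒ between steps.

S ⇒ bA   [S -> b A]
bA ⇒ bSl   [A -> S l]
bSl ⇒ bbAl   [S -> b A]
bbAl ⇒ bblRSl   [A -> l R S]
bblRSl ⇒ bblASl   [R -> A]
bblASl ⇒ bbllRSSl   [A -> l R S]
bbllRSSl ⇒ bbllASSl   [R -> A]
bbllASSl ⇒ bbllxSSl   [A -> x]
bbllxSSl ⇒ bbllxxSl   [S -> x]
bbllxxSl ⇒ bbllxxbAl   [S -> b A]
bbllxxbAl ⇒ bbllxxbxl   [A -> x]

S ⇒ bA ⇒ bSl ⇒ bbAl ⇒ bblRSl ⇒ bblASl ⇒ bbllRSSl ⇒ bbllASSl ⇒ bbllxSSl ⇒ bbllxxSl ⇒ bbllxxbAl ⇒ bbllxxbxl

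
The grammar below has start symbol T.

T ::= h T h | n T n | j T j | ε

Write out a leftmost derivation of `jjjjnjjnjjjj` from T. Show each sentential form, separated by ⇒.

T ⇒ jTj ⇒ jjTjj ⇒ jjjTjjj ⇒ jjjjTjjjj ⇒ jjjjnTnjjjj ⇒ jjjjnjTjnjjjj ⇒ jjjjnjjnjjjj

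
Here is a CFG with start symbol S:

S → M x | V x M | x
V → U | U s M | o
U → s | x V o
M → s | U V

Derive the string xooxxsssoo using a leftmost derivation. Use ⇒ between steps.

S ⇒ VxM ⇒ UxM ⇒ xVoxM ⇒ xooxM ⇒ xooxUV ⇒ xooxxVoV ⇒ xooxxUsMoV ⇒ xooxxssMoV ⇒ xooxxsssoV ⇒ xooxxsssoo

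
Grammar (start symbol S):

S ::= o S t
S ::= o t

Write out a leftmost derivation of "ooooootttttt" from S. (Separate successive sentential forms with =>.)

S => oSt   [S ::= o S t]
oSt => ooStt   [S ::= o S t]
ooStt => oooSttt   [S ::= o S t]
oooSttt => ooooStttt   [S ::= o S t]
ooooStttt => oooooSttttt   [S ::= o S t]
oooooSttttt => ooooootttttt   [S ::= o t]

S => oSt => ooStt => oooSttt => ooooStttt => oooooSttttt => ooooootttttt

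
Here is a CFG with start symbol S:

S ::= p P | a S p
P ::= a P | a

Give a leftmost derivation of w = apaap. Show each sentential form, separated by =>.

S => aSp   [S ::= a S p]
aSp => apPp   [S ::= p P]
apPp => apaPp   [P ::= a P]
apaPp => apaap   [P ::= a]

S=>aSp=>apPp=>apaPp=>apaap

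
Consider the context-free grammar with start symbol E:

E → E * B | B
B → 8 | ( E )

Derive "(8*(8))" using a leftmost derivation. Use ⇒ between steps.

E ⇒ B ⇒ (E) ⇒ (E*B) ⇒ (B*B) ⇒ (8*B) ⇒ (8*(E)) ⇒ (8*(B)) ⇒ (8*(8))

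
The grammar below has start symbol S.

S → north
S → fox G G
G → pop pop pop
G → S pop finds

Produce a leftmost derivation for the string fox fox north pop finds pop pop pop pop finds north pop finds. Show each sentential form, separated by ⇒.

S ⇒ fox G G ⇒ fox S pop finds G ⇒ fox fox G G pop finds G ⇒ fox fox S pop finds G pop finds G ⇒ fox fox north pop finds G pop finds G ⇒ fox fox north pop finds pop pop pop pop finds G ⇒ fox fox north pop finds pop pop pop pop finds S pop finds ⇒ fox fox north pop finds pop pop pop pop finds north pop finds

S ⇒ fox G G   [S → fox G G]
fox G G ⇒ fox S pop finds G   [G → S pop finds]
fox S pop finds G ⇒ fox fox G G pop finds G   [S → fox G G]
fox fox G G pop finds G ⇒ fox fox S pop finds G pop finds G   [G → S pop finds]
fox fox S pop finds G pop finds G ⇒ fox fox north pop finds G pop finds G   [S → north]
fox fox north pop finds G pop finds G ⇒ fox fox north pop finds pop pop pop pop finds G   [G → pop pop pop]
fox fox north pop finds pop pop pop pop finds G ⇒ fox fox north pop finds pop pop pop pop finds S pop finds   [G → S pop finds]
fox fox north pop finds pop pop pop pop finds S pop finds ⇒ fox fox north pop finds pop pop pop pop finds north pop finds   [S → north]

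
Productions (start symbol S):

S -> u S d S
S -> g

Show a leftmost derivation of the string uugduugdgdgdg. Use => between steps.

S => uSdS => uuSdSdS => uugdSdS => uugduSdSdS => uugduuSdSdSdS => uugduugdSdSdS => uugduugdgdSdS => uugduugdgdgdS => uugduugdgdgdg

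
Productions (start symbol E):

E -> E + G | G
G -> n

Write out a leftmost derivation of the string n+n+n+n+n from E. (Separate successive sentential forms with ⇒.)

E ⇒ E+G   [E -> E + G]
E+G ⇒ E+G+G   [E -> E + G]
E+G+G ⇒ E+G+G+G   [E -> E + G]
E+G+G+G ⇒ E+G+G+G+G   [E -> E + G]
E+G+G+G+G ⇒ G+G+G+G+G   [E -> G]
G+G+G+G+G ⇒ n+G+G+G+G   [G -> n]
n+G+G+G+G ⇒ n+n+G+G+G   [G -> n]
n+n+G+G+G ⇒ n+n+n+G+G   [G -> n]
n+n+n+G+G ⇒ n+n+n+n+G   [G -> n]
n+n+n+n+G ⇒ n+n+n+n+n   [G -> n]

E ⇒ E+G ⇒ E+G+G ⇒ E+G+G+G ⇒ E+G+G+G+G ⇒ G+G+G+G+G ⇒ n+G+G+G+G ⇒ n+n+G+G+G ⇒ n+n+n+G+G ⇒ n+n+n+n+G ⇒ n+n+n+n+n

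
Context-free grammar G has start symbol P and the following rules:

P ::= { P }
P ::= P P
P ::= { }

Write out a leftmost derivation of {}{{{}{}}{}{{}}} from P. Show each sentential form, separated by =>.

P => PP => {}P => {}{P} => {}{PP} => {}{PPP} => {}{{P}PP} => {}{{PP}PP} => {}{{{}P}PP} => {}{{{}{}}PP} => {}{{{}{}}{}P} => {}{{{}{}}{}{P}} => {}{{{}{}}{}{{}}}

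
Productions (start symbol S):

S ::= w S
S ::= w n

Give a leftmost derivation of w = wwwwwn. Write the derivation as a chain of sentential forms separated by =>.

S => wS => wwS => wwwS => wwwwS => wwwwwn

S => wS   [S ::= w S]
wS => wwS   [S ::= w S]
wwS => wwwS   [S ::= w S]
wwwS => wwwwS   [S ::= w S]
wwwwS => wwwwwn   [S ::= w n]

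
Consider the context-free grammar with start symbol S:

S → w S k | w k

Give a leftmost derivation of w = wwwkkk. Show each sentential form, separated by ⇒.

S⇒wSk⇒wwSkk⇒wwwkkk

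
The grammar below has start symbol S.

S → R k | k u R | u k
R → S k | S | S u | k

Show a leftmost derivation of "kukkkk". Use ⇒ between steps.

S⇒Rk⇒Sk⇒kuRk⇒kuSkk⇒kuRkkk⇒kukkkk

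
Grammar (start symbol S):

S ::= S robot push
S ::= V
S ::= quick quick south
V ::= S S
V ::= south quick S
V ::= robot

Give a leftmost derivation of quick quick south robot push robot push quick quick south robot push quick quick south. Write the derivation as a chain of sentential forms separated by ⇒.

S ⇒ V   [S ::= V]
V ⇒ S S   [V ::= S S]
S S ⇒ V S   [S ::= V]
V S ⇒ S S S   [V ::= S S]
S S S ⇒ S robot push S S   [S ::= S robot push]
S robot push S S ⇒ S robot push robot push S S   [S ::= S robot push]
S robot push robot push S S ⇒ quick quick south robot push robot push S S   [S ::= quick quick south]
quick quick south robot push robot push S S ⇒ quick quick south robot push robot push S robot push S   [S ::= S robot push]
quick quick south robot push robot push S robot push S ⇒ quick quick south robot push robot push quick quick south robot push S   [S ::= quick quick south]
quick quick south robot push robot push quick quick south robot push S ⇒ quick quick south robot push robot push quick quick south robot push quick quick south   [S ::= quick quick south]

S ⇒ V ⇒ S S ⇒ V S ⇒ S S S ⇒ S robot push S S ⇒ S robot push robot push S S ⇒ quick quick south robot push robot push S S ⇒ quick quick south robot push robot push S robot push S ⇒ quick quick south robot push robot push quick quick south robot push S ⇒ quick quick south robot push robot push quick quick south robot push quick quick south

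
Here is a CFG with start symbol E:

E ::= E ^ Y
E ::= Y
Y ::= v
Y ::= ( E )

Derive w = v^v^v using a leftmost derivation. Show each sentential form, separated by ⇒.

E⇒E^Y⇒E^Y^Y⇒Y^Y^Y⇒v^Y^Y⇒v^v^Y⇒v^v^v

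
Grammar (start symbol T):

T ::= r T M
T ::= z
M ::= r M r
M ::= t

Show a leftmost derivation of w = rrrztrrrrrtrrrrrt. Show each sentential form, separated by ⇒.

T⇒rTM⇒rrTMM⇒rrrTMMM⇒rrrzMMM⇒rrrztMM⇒rrrztrMrM⇒rrrztrrMrrM⇒rrrztrrrMrrrM⇒rrrztrrrrMrrrrM⇒rrrztrrrrrMrrrrrM⇒rrrztrrrrrtrrrrrM⇒rrrztrrrrrtrrrrrt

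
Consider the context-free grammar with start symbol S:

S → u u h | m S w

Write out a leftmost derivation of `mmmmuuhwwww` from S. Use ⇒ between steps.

S ⇒ mSw   [S → m S w]
mSw ⇒ mmSww   [S → m S w]
mmSww ⇒ mmmSwww   [S → m S w]
mmmSwww ⇒ mmmmSwwww   [S → m S w]
mmmmSwwww ⇒ mmmmuuhwwww   [S → u u h]

S⇒mSw⇒mmSww⇒mmmSwww⇒mmmmSwwww⇒mmmmuuhwwww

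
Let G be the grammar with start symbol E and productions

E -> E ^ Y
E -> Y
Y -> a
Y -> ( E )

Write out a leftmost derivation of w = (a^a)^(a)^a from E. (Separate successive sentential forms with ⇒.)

E ⇒ E^Y ⇒ E^Y^Y ⇒ Y^Y^Y ⇒ (E)^Y^Y ⇒ (E^Y)^Y^Y ⇒ (Y^Y)^Y^Y ⇒ (a^Y)^Y^Y ⇒ (a^a)^Y^Y ⇒ (a^a)^(E)^Y ⇒ (a^a)^(Y)^Y ⇒ (a^a)^(a)^Y ⇒ (a^a)^(a)^a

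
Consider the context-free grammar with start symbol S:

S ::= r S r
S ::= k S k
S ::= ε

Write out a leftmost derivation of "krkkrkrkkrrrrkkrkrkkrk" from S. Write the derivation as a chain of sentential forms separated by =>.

S=>kSk=>krSrk=>krkSkrk=>krkkSkkrk=>krkkrSrkkrk=>krkkrkSkrkkrk=>krkkrkrSrkrkkrk=>krkkrkrkSkrkrkkrk=>krkkrkrkkSkkrkrkkrk=>krkkrkrkkrSrkkrkrkkrk=>krkkrkrkkrrSrrkkrkrkkrk=>krkkrkrkkrrrrkkrkrkkrk

S => kSk   [S ::= k S k]
kSk => krSrk   [S ::= r S r]
krSrk => krkSkrk   [S ::= k S k]
krkSkrk => krkkSkkrk   [S ::= k S k]
krkkSkkrk => krkkrSrkkrk   [S ::= r S r]
krkkrSrkkrk => krkkrkSkrkkrk   [S ::= k S k]
krkkrkSkrkkrk => krkkrkrSrkrkkrk   [S ::= r S r]
krkkrkrSrkrkkrk => krkkrkrkSkrkrkkrk   [S ::= k S k]
krkkrkrkSkrkrkkrk => krkkrkrkkSkkrkrkkrk   [S ::= k S k]
krkkrkrkkSkkrkrkkrk => krkkrkrkkrSrkkrkrkkrk   [S ::= r S r]
krkkrkrkkrSrkkrkrkkrk => krkkrkrkkrrSrrkkrkrkkrk   [S ::= r S r]
krkkrkrkkrrSrrkkrkrkkrk => krkkrkrkkrrrrkkrkrkkrk   [S ::= ε]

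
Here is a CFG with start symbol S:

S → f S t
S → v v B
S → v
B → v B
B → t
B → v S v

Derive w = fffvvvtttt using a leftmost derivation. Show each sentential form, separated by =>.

S=>fSt=>ffStt=>fffSttt=>fffvvBttt=>fffvvvBttt=>fffvvvtttt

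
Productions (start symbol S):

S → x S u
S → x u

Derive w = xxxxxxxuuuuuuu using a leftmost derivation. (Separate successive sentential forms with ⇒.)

S ⇒ xSu ⇒ xxSuu ⇒ xxxSuuu ⇒ xxxxSuuuu ⇒ xxxxxSuuuuu ⇒ xxxxxxSuuuuuu ⇒ xxxxxxxuuuuuuu

S ⇒ xSu   [S → x S u]
xSu ⇒ xxSuu   [S → x S u]
xxSuu ⇒ xxxSuuu   [S → x S u]
xxxSuuu ⇒ xxxxSuuuu   [S → x S u]
xxxxSuuuu ⇒ xxxxxSuuuuu   [S → x S u]
xxxxxSuuuuu ⇒ xxxxxxSuuuuuu   [S → x S u]
xxxxxxSuuuuuu ⇒ xxxxxxxuuuuuuu   [S → x u]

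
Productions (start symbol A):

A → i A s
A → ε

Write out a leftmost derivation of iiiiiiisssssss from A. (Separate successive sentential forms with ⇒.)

A ⇒ iAs   [A → i A s]
iAs ⇒ iiAss   [A → i A s]
iiAss ⇒ iiiAsss   [A → i A s]
iiiAsss ⇒ iiiiAssss   [A → i A s]
iiiiAssss ⇒ iiiiiAsssss   [A → i A s]
iiiiiAsssss ⇒ iiiiiiAssssss   [A → i A s]
iiiiiiAssssss ⇒ iiiiiiiAsssssss   [A → i A s]
iiiiiiiAsssssss ⇒ iiiiiiisssssss   [A → ε]

A ⇒ iAs ⇒ iiAss ⇒ iiiAsss ⇒ iiiiAssss ⇒ iiiiiAsssss ⇒ iiiiiiAssssss ⇒ iiiiiiiAsssssss ⇒ iiiiiiisssssss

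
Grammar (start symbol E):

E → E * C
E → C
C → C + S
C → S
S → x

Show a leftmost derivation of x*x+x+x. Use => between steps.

E => E*C => C*C => S*C => x*C => x*C+S => x*C+S+S => x*S+S+S => x*x+S+S => x*x+x+S => x*x+x+x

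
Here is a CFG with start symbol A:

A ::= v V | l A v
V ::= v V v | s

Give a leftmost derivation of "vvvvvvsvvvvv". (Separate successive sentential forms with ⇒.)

A ⇒ vV   [A ::= v V]
vV ⇒ vvVv   [V ::= v V v]
vvVv ⇒ vvvVvv   [V ::= v V v]
vvvVvv ⇒ vvvvVvvv   [V ::= v V v]
vvvvVvvv ⇒ vvvvvVvvvv   [V ::= v V v]
vvvvvVvvvv ⇒ vvvvvvVvvvvv   [V ::= v V v]
vvvvvvVvvvvv ⇒ vvvvvvsvvvvv   [V ::= s]

A ⇒ vV ⇒ vvVv ⇒ vvvVvv ⇒ vvvvVvvv ⇒ vvvvvVvvvv ⇒ vvvvvvVvvvvv ⇒ vvvvvvsvvvvv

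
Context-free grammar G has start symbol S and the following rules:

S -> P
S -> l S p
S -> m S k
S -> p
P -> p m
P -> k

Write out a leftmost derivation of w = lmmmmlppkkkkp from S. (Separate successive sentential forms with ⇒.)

S ⇒ lSp ⇒ lmSkp ⇒ lmmSkkp ⇒ lmmmSkkkp ⇒ lmmmmSkkkkp ⇒ lmmmmlSpkkkkp ⇒ lmmmmlppkkkkp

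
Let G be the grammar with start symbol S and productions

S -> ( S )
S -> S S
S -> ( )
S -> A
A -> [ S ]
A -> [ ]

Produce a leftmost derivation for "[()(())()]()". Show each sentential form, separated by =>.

S => SS   [S -> S S]
SS => AS   [S -> A]
AS => [S]S   [A -> [ S ]]
[S]S => [SS]S   [S -> S S]
[SS]S => [()S]S   [S -> ( )]
[()S]S => [()SS]S   [S -> S S]
[()SS]S => [()(S)S]S   [S -> ( S )]
[()(S)S]S => [()(())S]S   [S -> ( )]
[()(())S]S => [()(())()]S   [S -> ( )]
[()(())()]S => [()(())()]()   [S -> ( )]

S=>SS=>AS=>[S]S=>[SS]S=>[()S]S=>[()SS]S=>[()(S)S]S=>[()(())S]S=>[()(())()]S=>[()(())()]()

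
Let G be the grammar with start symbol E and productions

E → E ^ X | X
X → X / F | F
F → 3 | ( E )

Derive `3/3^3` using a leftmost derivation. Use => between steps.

E => E^X => X^X => X/F^X => F/F^X => 3/F^X => 3/3^X => 3/3^F => 3/3^3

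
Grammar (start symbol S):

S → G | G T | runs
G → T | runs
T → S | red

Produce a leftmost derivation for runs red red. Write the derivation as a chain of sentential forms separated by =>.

S => G T   [S → G T]
G T => T T   [G → T]
T T => S T   [T → S]
S T => G T T   [S → G T]
G T T => T T T   [G → T]
T T T => S T T   [T → S]
S T T => runs T T   [S → runs]
runs T T => runs red T   [T → red]
runs red T => runs red red   [T → red]

S => G T => T T => S T => G T T => T T T => S T T => runs T T => runs red T => runs red red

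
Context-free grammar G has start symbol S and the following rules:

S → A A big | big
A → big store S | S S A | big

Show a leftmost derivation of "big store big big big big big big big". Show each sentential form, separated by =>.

S => A A big => S S A A big => A A big S A A big => big store S A big S A A big => big store big A big S A A big => big store big big big S A A big => big store big big big big A A big => big store big big big big big A big => big store big big big big big big big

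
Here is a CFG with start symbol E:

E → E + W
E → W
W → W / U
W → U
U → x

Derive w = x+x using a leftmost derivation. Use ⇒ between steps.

E ⇒ E+W   [E → E + W]
E+W ⇒ W+W   [E → W]
W+W ⇒ U+W   [W → U]
U+W ⇒ x+W   [U → x]
x+W ⇒ x+U   [W → U]
x+U ⇒ x+x   [U → x]

E ⇒ E+W ⇒ W+W ⇒ U+W ⇒ x+W ⇒ x+U ⇒ x+x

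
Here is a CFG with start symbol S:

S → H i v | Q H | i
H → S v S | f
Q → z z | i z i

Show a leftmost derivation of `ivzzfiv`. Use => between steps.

S=>Hiv=>SvSiv=>ivSiv=>ivQHiv=>ivzzHiv=>ivzzfiv

S => Hiv   [S → H i v]
Hiv => SvSiv   [H → S v S]
SvSiv => ivSiv   [S → i]
ivSiv => ivQHiv   [S → Q H]
ivQHiv => ivzzHiv   [Q → z z]
ivzzHiv => ivzzfiv   [H → f]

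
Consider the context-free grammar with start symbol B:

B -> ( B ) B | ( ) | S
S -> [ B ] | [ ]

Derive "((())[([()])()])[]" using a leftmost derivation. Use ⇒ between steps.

B ⇒ (B)B ⇒ ((B)B)B ⇒ ((())B)B ⇒ ((())S)B ⇒ ((())[B])B ⇒ ((())[(B)B])B ⇒ ((())[(S)B])B ⇒ ((())[([B])B])B ⇒ ((())[([()])B])B ⇒ ((())[([()])()])B ⇒ ((())[([()])()])S ⇒ ((())[([()])()])[]

B ⇒ (B)B   [B -> ( B ) B]
(B)B ⇒ ((B)B)B   [B -> ( B ) B]
((B)B)B ⇒ ((())B)B   [B -> ( )]
((())B)B ⇒ ((())S)B   [B -> S]
((())S)B ⇒ ((())[B])B   [S -> [ B ]]
((())[B])B ⇒ ((())[(B)B])B   [B -> ( B ) B]
((())[(B)B])B ⇒ ((())[(S)B])B   [B -> S]
((())[(S)B])B ⇒ ((())[([B])B])B   [S -> [ B ]]
((())[([B])B])B ⇒ ((())[([()])B])B   [B -> ( )]
((())[([()])B])B ⇒ ((())[([()])()])B   [B -> ( )]
((())[([()])()])B ⇒ ((())[([()])()])S   [B -> S]
((())[([()])()])S ⇒ ((())[([()])()])[]   [S -> [ ]]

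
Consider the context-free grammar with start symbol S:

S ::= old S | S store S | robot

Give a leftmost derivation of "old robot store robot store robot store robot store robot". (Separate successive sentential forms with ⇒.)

S ⇒ S store S   [S ::= S store S]
S store S ⇒ S store S store S   [S ::= S store S]
S store S store S ⇒ old S store S store S   [S ::= old S]
old S store S store S ⇒ old S store S store S store S   [S ::= S store S]
old S store S store S store S ⇒ old S store S store S store S store S   [S ::= S store S]
old S store S store S store S store S ⇒ old robot store S store S store S store S   [S ::= robot]
old robot store S store S store S store S ⇒ old robot store robot store S store S store S   [S ::= robot]
old robot store robot store S store S store S ⇒ old robot store robot store robot store S store S   [S ::= robot]
old robot store robot store robot store S store S ⇒ old robot store robot store robot store robot store S   [S ::= robot]
old robot store robot store robot store robot store S ⇒ old robot store robot store robot store robot store robot   [S ::= robot]

S ⇒ S store S ⇒ S store S store S ⇒ old S store S store S ⇒ old S store S store S store S ⇒ old S store S store S store S store S ⇒ old robot store S store S store S store S ⇒ old robot store robot store S store S store S ⇒ old robot store robot store robot store S store S ⇒ old robot store robot store robot store robot store S ⇒ old robot store robot store robot store robot store robot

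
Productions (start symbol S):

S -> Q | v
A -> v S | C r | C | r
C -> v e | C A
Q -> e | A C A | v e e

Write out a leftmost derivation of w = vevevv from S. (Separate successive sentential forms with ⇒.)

S⇒Q⇒ACA⇒CCA⇒veCA⇒veveA⇒vevevS⇒vevevv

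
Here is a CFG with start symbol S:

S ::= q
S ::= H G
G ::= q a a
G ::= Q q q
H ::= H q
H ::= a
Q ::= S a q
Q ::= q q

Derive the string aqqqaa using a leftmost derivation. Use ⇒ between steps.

S ⇒ HG ⇒ HqG ⇒ HqqG ⇒ aqqG ⇒ aqqqaa

S ⇒ HG   [S ::= H G]
HG ⇒ HqG   [H ::= H q]
HqG ⇒ HqqG   [H ::= H q]
HqqG ⇒ aqqG   [H ::= a]
aqqG ⇒ aqqqaa   [G ::= q a a]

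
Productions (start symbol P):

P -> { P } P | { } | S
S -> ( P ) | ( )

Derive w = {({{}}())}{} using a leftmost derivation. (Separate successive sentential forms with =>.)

P => {P}P => {S}P => {(P)}P => {({P}P)}P => {({{}}P)}P => {({{}}S)}P => {({{}}())}P => {({{}}())}{}

P => {P}P   [P -> { P } P]
{P}P => {S}P   [P -> S]
{S}P => {(P)}P   [S -> ( P )]
{(P)}P => {({P}P)}P   [P -> { P } P]
{({P}P)}P => {({{}}P)}P   [P -> { }]
{({{}}P)}P => {({{}}S)}P   [P -> S]
{({{}}S)}P => {({{}}())}P   [S -> ( )]
{({{}}())}P => {({{}}())}{}   [P -> { }]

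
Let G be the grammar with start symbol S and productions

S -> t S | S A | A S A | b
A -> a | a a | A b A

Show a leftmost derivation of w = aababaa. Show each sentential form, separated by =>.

S => ASA   [S -> A S A]
ASA => AbASA   [A -> A b A]
AbASA => aabASA   [A -> a a]
aabASA => aabaSA   [A -> a]
aabaSA => aababA   [S -> b]
aababA => aababaa   [A -> a a]

S => ASA => AbASA => aabASA => aabaSA => aababA => aababaa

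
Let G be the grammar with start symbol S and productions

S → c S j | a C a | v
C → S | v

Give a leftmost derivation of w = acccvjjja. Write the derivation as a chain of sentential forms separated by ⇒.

S ⇒ aCa   [S → a C a]
aCa ⇒ aSa   [C → S]
aSa ⇒ acSja   [S → c S j]
acSja ⇒ accSjja   [S → c S j]
accSjja ⇒ acccSjjja   [S → c S j]
acccSjjja ⇒ acccvjjja   [S → v]

S ⇒ aCa ⇒ aSa ⇒ acSja ⇒ accSjja ⇒ acccSjjja ⇒ acccvjjja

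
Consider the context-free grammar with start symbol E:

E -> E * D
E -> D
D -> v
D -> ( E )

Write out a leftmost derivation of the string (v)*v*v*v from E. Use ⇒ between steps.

E ⇒ E*D ⇒ E*D*D ⇒ E*D*D*D ⇒ D*D*D*D ⇒ (E)*D*D*D ⇒ (D)*D*D*D ⇒ (v)*D*D*D ⇒ (v)*v*D*D ⇒ (v)*v*v*D ⇒ (v)*v*v*v

E ⇒ E*D   [E -> E * D]
E*D ⇒ E*D*D   [E -> E * D]
E*D*D ⇒ E*D*D*D   [E -> E * D]
E*D*D*D ⇒ D*D*D*D   [E -> D]
D*D*D*D ⇒ (E)*D*D*D   [D -> ( E )]
(E)*D*D*D ⇒ (D)*D*D*D   [E -> D]
(D)*D*D*D ⇒ (v)*D*D*D   [D -> v]
(v)*D*D*D ⇒ (v)*v*D*D   [D -> v]
(v)*v*D*D ⇒ (v)*v*v*D   [D -> v]
(v)*v*v*D ⇒ (v)*v*v*v   [D -> v]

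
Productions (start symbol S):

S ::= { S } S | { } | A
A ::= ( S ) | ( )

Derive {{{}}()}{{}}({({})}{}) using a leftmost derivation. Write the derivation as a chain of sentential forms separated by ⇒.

S ⇒ {S}S   [S ::= { S } S]
{S}S ⇒ {{S}S}S   [S ::= { S } S]
{{S}S}S ⇒ {{{}}S}S   [S ::= { }]
{{{}}S}S ⇒ {{{}}A}S   [S ::= A]
{{{}}A}S ⇒ {{{}}()}S   [A ::= ( )]
{{{}}()}S ⇒ {{{}}()}{S}S   [S ::= { S } S]
{{{}}()}{S}S ⇒ {{{}}()}{{}}S   [S ::= { }]
{{{}}()}{{}}S ⇒ {{{}}()}{{}}A   [S ::= A]
{{{}}()}{{}}A ⇒ {{{}}()}{{}}(S)   [A ::= ( S )]
{{{}}()}{{}}(S) ⇒ {{{}}()}{{}}({S}S)   [S ::= { S } S]
{{{}}()}{{}}({S}S) ⇒ {{{}}()}{{}}({A}S)   [S ::= A]
{{{}}()}{{}}({A}S) ⇒ {{{}}()}{{}}({(S)}S)   [A ::= ( S )]
{{{}}()}{{}}({(S)}S) ⇒ {{{}}()}{{}}({({})}S)   [S ::= { }]
{{{}}()}{{}}({({})}S) ⇒ {{{}}()}{{}}({({})}{})   [S ::= { }]

S ⇒ {S}S ⇒ {{S}S}S ⇒ {{{}}S}S ⇒ {{{}}A}S ⇒ {{{}}()}S ⇒ {{{}}()}{S}S ⇒ {{{}}()}{{}}S ⇒ {{{}}()}{{}}A ⇒ {{{}}()}{{}}(S) ⇒ {{{}}()}{{}}({S}S) ⇒ {{{}}()}{{}}({A}S) ⇒ {{{}}()}{{}}({(S)}S) ⇒ {{{}}()}{{}}({({})}S) ⇒ {{{}}()}{{}}({({})}{})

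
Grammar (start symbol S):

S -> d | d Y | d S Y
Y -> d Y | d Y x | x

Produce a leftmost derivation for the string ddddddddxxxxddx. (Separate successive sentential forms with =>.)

S => dSY => ddSYY => dddYYY => ddddYxYY => dddddYxYY => ddddddYxYY => dddddddYxYY => ddddddddYxxYY => ddddddddxxxYY => ddddddddxxxxY => ddddddddxxxxdY => ddddddddxxxxddY => ddddddddxxxxddx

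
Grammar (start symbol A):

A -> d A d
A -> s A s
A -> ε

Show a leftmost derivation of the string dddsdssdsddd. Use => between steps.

A=>dAd=>ddAdd=>dddAddd=>dddsAsddd=>dddsdAdsddd=>dddsdsAsdsddd=>dddsdssdsddd

A => dAd   [A -> d A d]
dAd => ddAdd   [A -> d A d]
ddAdd => dddAddd   [A -> d A d]
dddAddd => dddsAsddd   [A -> s A s]
dddsAsddd => dddsdAdsddd   [A -> d A d]
dddsdAdsddd => dddsdsAsdsddd   [A -> s A s]
dddsdsAsdsddd => dddsdssdsddd   [A -> ε]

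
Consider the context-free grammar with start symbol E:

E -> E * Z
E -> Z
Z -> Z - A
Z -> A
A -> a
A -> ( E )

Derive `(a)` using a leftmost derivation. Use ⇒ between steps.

E ⇒ Z   [E -> Z]
Z ⇒ A   [Z -> A]
A ⇒ (E)   [A -> ( E )]
(E) ⇒ (Z)   [E -> Z]
(Z) ⇒ (A)   [Z -> A]
(A) ⇒ (a)   [A -> a]

E ⇒ Z ⇒ A ⇒ (E) ⇒ (Z) ⇒ (A) ⇒ (a)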